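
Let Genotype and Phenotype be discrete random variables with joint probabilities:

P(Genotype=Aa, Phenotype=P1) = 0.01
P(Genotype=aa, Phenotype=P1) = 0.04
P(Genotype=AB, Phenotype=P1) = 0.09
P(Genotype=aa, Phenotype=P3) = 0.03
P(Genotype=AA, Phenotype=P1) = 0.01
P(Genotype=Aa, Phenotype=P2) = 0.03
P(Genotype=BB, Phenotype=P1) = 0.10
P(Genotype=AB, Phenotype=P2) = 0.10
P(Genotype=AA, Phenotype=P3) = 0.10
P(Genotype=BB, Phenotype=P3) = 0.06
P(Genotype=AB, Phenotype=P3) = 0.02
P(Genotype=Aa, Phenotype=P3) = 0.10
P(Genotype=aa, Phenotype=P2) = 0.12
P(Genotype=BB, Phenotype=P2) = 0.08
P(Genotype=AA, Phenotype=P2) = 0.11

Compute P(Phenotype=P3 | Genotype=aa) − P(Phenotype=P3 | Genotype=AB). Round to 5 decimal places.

0.06266

P(Genotype=aa) = 0.04 + 0.12 + 0.03 = 0.19; P(Phenotype=P3 | Genotype=aa) = 0.03/0.19 = 0.157895.
P(Genotype=AB) = 0.09 + 0.10 + 0.02 = 0.21; P(Phenotype=P3 | Genotype=AB) = 0.02/0.21 = 0.095238.
Difference = 0.06266.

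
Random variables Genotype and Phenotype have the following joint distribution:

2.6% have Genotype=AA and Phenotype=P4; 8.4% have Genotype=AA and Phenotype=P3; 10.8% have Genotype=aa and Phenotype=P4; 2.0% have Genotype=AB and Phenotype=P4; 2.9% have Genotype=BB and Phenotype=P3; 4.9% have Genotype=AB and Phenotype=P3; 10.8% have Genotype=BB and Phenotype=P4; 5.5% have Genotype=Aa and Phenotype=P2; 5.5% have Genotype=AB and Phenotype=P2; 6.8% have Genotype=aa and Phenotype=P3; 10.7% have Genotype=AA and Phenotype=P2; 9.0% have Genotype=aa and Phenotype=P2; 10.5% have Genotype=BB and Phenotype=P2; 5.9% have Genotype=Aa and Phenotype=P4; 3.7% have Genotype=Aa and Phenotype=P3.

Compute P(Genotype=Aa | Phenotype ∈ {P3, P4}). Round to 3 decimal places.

0.163

P(Phenotype=P3) = 0.084 + 0.037 + 0.068 + 0.049 + 0.029 = 0.267.
P(Phenotype=P4) = 0.026 + 0.059 + 0.108 + 0.020 + 0.108 = 0.321.
P(Phenotype ∈ {P3, P4}) = 0.267 + 0.321 = 0.588; P(Genotype=Aa, Phenotype ∈ {P3, P4}) = 0.037 + 0.059 = 0.096.
P(Genotype=Aa | Phenotype ∈ {P3, P4}) = 0.096/0.588 = 0.163.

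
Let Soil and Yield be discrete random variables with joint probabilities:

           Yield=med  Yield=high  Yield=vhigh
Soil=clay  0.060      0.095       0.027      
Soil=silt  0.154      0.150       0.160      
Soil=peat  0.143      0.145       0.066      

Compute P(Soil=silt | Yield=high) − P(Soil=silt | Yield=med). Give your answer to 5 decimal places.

-0.04676

P(Yield=high) = 0.095 + 0.150 + 0.145 = 0.390; P(Soil=silt | Yield=high) = 0.150/0.390 = 0.384615.
P(Yield=med) = 0.060 + 0.154 + 0.143 = 0.357; P(Soil=silt | Yield=med) = 0.154/0.357 = 0.431373.
Difference = -0.04676.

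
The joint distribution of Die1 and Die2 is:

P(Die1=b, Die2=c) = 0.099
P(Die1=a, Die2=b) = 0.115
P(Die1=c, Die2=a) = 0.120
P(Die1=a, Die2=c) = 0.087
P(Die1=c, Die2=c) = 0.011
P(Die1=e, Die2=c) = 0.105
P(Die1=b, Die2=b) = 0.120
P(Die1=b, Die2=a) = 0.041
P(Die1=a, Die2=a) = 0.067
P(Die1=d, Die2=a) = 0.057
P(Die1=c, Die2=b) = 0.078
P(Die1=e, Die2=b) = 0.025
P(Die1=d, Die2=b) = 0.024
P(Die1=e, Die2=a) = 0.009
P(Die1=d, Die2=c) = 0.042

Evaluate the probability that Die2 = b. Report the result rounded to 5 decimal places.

0.36200

P(Die2=b) = 0.115 + 0.120 + 0.078 + 0.024 + 0.025 = 0.362.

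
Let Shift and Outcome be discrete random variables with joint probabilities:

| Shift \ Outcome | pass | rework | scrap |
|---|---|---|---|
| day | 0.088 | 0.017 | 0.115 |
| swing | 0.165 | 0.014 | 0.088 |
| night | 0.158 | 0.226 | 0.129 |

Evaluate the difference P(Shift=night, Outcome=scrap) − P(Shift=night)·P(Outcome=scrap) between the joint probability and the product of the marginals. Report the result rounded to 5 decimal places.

P(Shift=night) = 0.158 + 0.226 + 0.129 = 0.513.
P(Outcome=scrap) = 0.115 + 0.088 + 0.129 = 0.332.
P(Shift=night, Outcome=scrap) − P(Shift=night)P(Outcome=scrap) = 0.129 − 0.513×0.332 = -0.04132.

-0.04132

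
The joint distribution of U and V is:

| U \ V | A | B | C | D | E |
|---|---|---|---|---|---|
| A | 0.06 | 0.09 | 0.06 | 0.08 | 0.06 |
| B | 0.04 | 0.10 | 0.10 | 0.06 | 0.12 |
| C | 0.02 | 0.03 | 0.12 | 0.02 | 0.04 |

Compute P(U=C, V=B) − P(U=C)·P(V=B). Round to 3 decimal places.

-0.021

P(U=C) = 0.02 + 0.03 + 0.12 + 0.02 + 0.04 = 0.23.
P(V=B) = 0.09 + 0.10 + 0.03 = 0.22.
P(U=C, V=B) − P(U=C)P(V=B) = 0.03 − 0.23×0.22 = -0.021.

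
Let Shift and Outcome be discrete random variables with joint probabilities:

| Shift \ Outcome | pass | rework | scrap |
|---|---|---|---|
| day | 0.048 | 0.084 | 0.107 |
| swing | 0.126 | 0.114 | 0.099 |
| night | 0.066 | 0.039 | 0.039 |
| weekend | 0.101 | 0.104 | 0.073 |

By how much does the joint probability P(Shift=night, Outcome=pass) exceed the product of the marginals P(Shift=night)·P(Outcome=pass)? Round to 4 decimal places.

P(Shift=night) = 0.066 + 0.039 + 0.039 = 0.144.
P(Outcome=pass) = 0.048 + 0.126 + 0.066 + 0.101 = 0.341.
P(Shift=night, Outcome=pass) − P(Shift=night)P(Outcome=pass) = 0.066 − 0.144×0.341 = 0.0169.

0.0169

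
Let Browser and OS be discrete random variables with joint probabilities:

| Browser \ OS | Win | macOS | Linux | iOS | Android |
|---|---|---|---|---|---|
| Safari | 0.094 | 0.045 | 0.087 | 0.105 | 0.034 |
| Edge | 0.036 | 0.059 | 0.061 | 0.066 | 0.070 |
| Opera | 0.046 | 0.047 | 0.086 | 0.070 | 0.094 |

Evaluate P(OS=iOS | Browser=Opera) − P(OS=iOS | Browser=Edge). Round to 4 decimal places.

P(Browser=Opera) = 0.046 + 0.047 + 0.086 + 0.070 + 0.094 = 0.343; P(OS=iOS | Browser=Opera) = 0.070/0.343 = 0.20408.
P(Browser=Edge) = 0.036 + 0.059 + 0.061 + 0.066 + 0.070 = 0.292; P(OS=iOS | Browser=Edge) = 0.066/0.292 = 0.22603.
Difference = -0.0219.

-0.0219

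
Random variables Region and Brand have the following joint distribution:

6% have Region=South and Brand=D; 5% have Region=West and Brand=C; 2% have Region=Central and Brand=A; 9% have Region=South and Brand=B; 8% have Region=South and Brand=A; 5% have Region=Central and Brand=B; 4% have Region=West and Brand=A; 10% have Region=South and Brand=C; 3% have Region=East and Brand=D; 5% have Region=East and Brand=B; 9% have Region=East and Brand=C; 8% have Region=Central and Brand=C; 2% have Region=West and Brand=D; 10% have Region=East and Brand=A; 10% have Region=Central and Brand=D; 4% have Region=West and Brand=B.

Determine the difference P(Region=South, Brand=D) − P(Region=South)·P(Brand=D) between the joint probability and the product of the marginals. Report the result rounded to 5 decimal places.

-0.00930

P(Region=South) = 0.08 + 0.09 + 0.10 + 0.06 = 0.33.
P(Brand=D) = 0.06 + 0.03 + 0.02 + 0.10 = 0.21.
P(Region=South, Brand=D) − P(Region=South)P(Brand=D) = 0.06 − 0.33×0.21 = -0.00930.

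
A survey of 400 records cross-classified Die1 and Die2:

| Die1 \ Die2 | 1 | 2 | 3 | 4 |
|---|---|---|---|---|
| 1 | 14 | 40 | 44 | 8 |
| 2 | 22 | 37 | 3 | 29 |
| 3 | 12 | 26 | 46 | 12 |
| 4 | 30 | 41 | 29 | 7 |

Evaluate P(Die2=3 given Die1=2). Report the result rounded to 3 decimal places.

Total with Die1=2: 22 + 37 + 3 + 29 = 91.
P(Die2=3 | Die1=2) = 3/91 = 0.033.

0.033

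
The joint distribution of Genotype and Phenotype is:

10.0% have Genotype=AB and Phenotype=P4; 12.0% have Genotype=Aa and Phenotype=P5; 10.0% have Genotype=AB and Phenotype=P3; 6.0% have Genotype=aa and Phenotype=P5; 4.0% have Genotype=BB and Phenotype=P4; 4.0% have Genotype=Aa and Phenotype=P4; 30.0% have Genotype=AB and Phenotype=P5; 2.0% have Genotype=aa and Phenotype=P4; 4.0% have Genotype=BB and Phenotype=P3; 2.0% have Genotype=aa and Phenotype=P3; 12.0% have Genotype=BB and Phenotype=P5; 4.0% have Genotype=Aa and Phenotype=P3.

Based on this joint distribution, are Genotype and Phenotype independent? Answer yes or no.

yes

Every cell satisfies P(Genotype,Phenotype) = P(Genotype)·P(Phenotype). For instance P(Genotype=AB) = 0.500, P(Phenotype=P3) = 0.200, and 0.500×0.200 = 0.100 matches the joint entry. So Genotype and Phenotype are independent.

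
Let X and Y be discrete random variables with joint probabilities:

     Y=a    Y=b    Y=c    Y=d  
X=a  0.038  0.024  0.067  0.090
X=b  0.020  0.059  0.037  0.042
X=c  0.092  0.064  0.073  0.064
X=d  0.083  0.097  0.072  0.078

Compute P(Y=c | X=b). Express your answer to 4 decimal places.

0.2342

P(X=b) = 0.020 + 0.059 + 0.037 + 0.042 = 0.158.
P(Y=c | X=b) = 0.037/0.158 = 0.2342.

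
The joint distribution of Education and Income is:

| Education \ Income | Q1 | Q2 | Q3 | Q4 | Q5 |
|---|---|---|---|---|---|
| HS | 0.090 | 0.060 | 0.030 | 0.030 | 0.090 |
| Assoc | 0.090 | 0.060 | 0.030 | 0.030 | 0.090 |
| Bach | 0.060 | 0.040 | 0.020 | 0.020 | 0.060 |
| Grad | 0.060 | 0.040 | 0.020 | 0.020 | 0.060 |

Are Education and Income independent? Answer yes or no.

Every cell satisfies P(Education,Income) = P(Education)·P(Income). For instance P(Education=HS) = 0.300, P(Income=Q3) = 0.100, and 0.300×0.100 = 0.030 matches the joint entry. So Education and Income are independent.

yes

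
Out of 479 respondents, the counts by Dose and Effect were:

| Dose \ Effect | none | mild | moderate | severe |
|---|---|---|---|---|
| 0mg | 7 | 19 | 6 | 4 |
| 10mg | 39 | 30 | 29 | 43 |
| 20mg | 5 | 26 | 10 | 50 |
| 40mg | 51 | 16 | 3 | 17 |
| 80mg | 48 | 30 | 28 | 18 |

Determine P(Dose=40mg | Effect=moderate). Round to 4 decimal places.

0.0395

Total with Effect=moderate: 6 + 29 + 10 + 3 + 28 = 76.
P(Dose=40mg | Effect=moderate) = 3/76 = 0.0395.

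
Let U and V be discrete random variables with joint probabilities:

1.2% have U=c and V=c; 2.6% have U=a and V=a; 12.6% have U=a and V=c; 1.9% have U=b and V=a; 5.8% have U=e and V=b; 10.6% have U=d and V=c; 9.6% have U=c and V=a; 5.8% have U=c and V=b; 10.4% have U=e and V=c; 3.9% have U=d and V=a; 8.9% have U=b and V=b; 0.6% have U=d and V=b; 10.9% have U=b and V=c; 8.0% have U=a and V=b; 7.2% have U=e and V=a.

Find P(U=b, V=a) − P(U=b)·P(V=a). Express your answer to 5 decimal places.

-0.03568

P(U=b) = 0.019 + 0.089 + 0.109 = 0.217.
P(V=a) = 0.026 + 0.019 + 0.096 + 0.039 + 0.072 = 0.252.
P(U=b, V=a) − P(U=b)P(V=a) = 0.019 − 0.217×0.252 = -0.03568.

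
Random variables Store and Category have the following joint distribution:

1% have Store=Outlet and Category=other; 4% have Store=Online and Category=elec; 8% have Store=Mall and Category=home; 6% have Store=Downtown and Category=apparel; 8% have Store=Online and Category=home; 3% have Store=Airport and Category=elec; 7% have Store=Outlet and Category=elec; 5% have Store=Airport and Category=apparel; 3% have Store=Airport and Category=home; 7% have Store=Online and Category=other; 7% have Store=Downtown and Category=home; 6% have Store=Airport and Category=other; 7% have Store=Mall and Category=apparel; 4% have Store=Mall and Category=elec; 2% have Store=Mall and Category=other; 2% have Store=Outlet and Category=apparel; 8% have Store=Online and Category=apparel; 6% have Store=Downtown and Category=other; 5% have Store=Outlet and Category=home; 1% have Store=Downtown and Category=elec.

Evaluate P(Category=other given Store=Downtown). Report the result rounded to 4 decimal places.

P(Store=Downtown) = 0.06 + 0.01 + 0.07 + 0.06 = 0.20.
P(Category=other | Store=Downtown) = 0.06/0.20 = 0.3000.

0.3000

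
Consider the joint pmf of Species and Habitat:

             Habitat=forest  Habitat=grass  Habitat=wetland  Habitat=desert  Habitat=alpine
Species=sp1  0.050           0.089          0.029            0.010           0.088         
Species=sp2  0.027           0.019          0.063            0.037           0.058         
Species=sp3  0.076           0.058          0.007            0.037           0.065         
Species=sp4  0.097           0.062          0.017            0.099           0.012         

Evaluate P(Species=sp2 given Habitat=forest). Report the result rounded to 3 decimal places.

P(Habitat=forest) = 0.050 + 0.027 + 0.076 + 0.097 = 0.250.
P(Species=sp2 | Habitat=forest) = 0.027/0.250 = 0.108.

0.108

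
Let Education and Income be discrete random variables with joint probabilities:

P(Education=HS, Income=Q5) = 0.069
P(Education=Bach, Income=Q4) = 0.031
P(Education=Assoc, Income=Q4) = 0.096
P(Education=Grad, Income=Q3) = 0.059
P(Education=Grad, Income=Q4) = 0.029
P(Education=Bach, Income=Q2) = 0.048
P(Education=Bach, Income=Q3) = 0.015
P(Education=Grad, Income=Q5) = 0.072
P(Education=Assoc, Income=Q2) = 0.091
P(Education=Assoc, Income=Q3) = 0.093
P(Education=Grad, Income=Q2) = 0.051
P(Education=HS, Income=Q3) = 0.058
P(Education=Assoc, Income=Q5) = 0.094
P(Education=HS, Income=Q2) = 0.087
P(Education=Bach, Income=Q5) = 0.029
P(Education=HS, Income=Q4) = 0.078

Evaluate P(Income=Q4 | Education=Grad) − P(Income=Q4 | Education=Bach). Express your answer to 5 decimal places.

P(Education=Grad) = 0.051 + 0.059 + 0.029 + 0.072 = 0.211; P(Income=Q4 | Education=Grad) = 0.029/0.211 = 0.137441.
P(Education=Bach) = 0.048 + 0.015 + 0.031 + 0.029 = 0.123; P(Income=Q4 | Education=Bach) = 0.031/0.123 = 0.252033.
Difference = -0.11459.

-0.11459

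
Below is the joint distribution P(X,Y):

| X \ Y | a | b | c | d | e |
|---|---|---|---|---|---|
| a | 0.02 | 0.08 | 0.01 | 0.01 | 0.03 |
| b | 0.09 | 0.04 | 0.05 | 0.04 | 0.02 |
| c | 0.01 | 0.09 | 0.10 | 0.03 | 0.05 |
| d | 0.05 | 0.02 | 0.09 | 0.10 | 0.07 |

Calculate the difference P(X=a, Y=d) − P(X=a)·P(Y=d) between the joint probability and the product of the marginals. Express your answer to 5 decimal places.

P(X=a) = 0.02 + 0.08 + 0.01 + 0.01 + 0.03 = 0.15.
P(Y=d) = 0.01 + 0.04 + 0.03 + 0.10 = 0.18.
P(X=a, Y=d) − P(X=a)P(Y=d) = 0.01 − 0.15×0.18 = -0.01700.

-0.01700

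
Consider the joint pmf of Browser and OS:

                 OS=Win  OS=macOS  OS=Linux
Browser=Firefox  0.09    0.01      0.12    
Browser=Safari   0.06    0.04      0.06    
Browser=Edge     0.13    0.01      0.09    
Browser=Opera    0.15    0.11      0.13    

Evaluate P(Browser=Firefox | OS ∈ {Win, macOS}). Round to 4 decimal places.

P(OS=Win) = 0.09 + 0.06 + 0.13 + 0.15 = 0.43.
P(OS=macOS) = 0.01 + 0.04 + 0.01 + 0.11 = 0.17.
P(OS ∈ {Win, macOS}) = 0.43 + 0.17 = 0.60; P(Browser=Firefox, OS ∈ {Win, macOS}) = 0.09 + 0.01 = 0.10.
P(Browser=Firefox | OS ∈ {Win, macOS}) = 0.10/0.60 = 0.1667.

0.1667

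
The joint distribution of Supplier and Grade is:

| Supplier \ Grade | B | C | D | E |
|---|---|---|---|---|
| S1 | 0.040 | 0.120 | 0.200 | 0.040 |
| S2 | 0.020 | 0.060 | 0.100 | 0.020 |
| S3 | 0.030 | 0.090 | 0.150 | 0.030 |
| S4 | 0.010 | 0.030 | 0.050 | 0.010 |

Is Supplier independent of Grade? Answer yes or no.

yes

Every cell satisfies P(Supplier,Grade) = P(Supplier)·P(Grade). For instance P(Supplier=S4) = 0.100, P(Grade=C) = 0.300, and 0.100×0.300 = 0.030 matches the joint entry. So Supplier and Grade are independent.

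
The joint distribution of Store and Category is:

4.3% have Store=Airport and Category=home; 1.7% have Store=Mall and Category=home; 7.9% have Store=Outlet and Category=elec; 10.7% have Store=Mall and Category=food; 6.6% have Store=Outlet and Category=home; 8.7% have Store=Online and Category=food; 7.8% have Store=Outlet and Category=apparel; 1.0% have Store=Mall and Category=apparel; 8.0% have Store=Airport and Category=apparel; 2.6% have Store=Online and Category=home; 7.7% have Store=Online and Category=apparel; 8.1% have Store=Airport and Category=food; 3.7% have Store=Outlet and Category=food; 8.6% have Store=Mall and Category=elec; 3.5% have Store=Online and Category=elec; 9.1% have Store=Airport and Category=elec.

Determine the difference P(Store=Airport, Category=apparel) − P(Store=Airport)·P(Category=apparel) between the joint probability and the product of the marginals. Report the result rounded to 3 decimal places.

0.008

P(Store=Airport) = 0.081 + 0.080 + 0.091 + 0.043 = 0.295.
P(Category=apparel) = 0.010 + 0.080 + 0.078 + 0.077 = 0.245.
P(Store=Airport, Category=apparel) − P(Store=Airport)P(Category=apparel) = 0.080 − 0.295×0.245 = 0.008.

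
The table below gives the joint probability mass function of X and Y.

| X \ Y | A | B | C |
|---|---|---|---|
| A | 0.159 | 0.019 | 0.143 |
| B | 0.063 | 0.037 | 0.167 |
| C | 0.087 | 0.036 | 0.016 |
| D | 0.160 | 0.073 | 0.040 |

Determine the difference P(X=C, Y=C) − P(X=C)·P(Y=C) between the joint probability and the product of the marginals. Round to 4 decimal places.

-0.0349

P(X=C) = 0.087 + 0.036 + 0.016 = 0.139.
P(Y=C) = 0.143 + 0.167 + 0.016 + 0.040 = 0.366.
P(X=C, Y=C) − P(X=C)P(Y=C) = 0.016 − 0.139×0.366 = -0.0349.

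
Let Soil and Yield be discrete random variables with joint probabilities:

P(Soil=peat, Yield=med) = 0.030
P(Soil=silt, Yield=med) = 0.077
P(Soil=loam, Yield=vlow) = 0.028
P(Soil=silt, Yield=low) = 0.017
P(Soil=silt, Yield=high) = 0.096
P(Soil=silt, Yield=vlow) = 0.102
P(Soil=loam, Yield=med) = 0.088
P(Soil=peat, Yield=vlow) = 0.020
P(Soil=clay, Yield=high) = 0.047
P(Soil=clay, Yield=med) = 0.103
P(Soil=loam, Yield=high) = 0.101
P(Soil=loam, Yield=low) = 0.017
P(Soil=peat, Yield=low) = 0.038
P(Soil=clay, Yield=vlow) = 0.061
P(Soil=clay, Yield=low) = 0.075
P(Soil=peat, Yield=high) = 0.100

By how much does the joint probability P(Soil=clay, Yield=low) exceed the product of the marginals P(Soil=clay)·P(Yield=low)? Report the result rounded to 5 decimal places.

0.03296

P(Soil=clay) = 0.061 + 0.075 + 0.103 + 0.047 = 0.286.
P(Yield=low) = 0.017 + 0.075 + 0.017 + 0.038 = 0.147.
P(Soil=clay, Yield=low) − P(Soil=clay)P(Yield=low) = 0.075 − 0.286×0.147 = 0.03296.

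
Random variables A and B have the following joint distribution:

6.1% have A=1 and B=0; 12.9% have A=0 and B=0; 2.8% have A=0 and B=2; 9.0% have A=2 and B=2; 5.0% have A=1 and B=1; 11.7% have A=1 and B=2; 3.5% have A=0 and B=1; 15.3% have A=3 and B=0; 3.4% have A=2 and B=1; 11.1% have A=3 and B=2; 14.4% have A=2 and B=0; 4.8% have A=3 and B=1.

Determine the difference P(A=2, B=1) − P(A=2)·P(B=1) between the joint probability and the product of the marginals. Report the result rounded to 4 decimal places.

-0.0108

P(A=2) = 0.144 + 0.034 + 0.090 = 0.268.
P(B=1) = 0.035 + 0.050 + 0.034 + 0.048 = 0.167.
P(A=2, B=1) − P(A=2)P(B=1) = 0.034 − 0.268×0.167 = -0.0108.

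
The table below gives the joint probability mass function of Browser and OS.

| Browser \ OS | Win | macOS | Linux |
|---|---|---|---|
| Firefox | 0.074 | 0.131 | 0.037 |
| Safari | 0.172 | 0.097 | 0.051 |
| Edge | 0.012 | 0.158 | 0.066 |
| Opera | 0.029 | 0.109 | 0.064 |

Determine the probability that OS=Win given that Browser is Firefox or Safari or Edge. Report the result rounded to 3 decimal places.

P(Browser=Firefox) = 0.074 + 0.131 + 0.037 = 0.242.
P(Browser=Safari) = 0.172 + 0.097 + 0.051 = 0.320.
P(Browser=Edge) = 0.012 + 0.158 + 0.066 = 0.236.
P(Browser ∈ {Firefox, Safari, Edge}) = 0.242 + 0.320 + 0.236 = 0.798; P(OS=Win, Browser ∈ {Firefox, Safari, Edge}) = 0.074 + 0.172 + 0.012 = 0.258.
P(OS=Win | Browser ∈ {Firefox, Safari, Edge}) = 0.258/0.798 = 0.323.

0.323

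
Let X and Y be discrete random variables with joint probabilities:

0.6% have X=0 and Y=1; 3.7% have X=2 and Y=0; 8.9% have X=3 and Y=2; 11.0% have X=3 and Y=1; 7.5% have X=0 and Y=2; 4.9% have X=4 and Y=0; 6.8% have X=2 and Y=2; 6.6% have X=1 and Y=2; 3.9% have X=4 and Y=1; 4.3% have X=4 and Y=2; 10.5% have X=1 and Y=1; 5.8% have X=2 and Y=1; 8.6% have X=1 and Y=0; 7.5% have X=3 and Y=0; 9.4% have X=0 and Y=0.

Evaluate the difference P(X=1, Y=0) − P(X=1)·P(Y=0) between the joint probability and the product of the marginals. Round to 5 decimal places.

P(X=1) = 0.086 + 0.105 + 0.066 = 0.257.
P(Y=0) = 0.094 + 0.086 + 0.037 + 0.075 + 0.049 = 0.341.
P(X=1, Y=0) − P(X=1)P(Y=0) = 0.086 − 0.257×0.341 = -0.00164.

-0.00164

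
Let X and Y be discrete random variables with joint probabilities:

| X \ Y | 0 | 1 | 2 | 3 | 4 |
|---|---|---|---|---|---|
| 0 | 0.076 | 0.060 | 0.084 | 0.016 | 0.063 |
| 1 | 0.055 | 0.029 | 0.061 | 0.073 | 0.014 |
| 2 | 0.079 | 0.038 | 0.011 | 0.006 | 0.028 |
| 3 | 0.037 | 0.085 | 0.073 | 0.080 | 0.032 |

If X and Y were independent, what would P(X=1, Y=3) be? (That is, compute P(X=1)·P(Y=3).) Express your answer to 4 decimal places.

0.0406

P(X=1) = 0.055 + 0.029 + 0.061 + 0.073 + 0.014 = 0.232.
P(Y=3) = 0.016 + 0.073 + 0.006 + 0.080 = 0.175.
Product: 0.232 × 0.175 = 0.0406.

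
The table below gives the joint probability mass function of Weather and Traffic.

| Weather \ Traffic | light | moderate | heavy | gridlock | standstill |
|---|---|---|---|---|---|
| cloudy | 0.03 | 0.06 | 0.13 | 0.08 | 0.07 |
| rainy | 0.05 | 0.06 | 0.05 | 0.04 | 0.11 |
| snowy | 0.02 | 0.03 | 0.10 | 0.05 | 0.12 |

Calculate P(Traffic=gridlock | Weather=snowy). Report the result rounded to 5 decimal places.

P(Weather=snowy) = 0.02 + 0.03 + 0.10 + 0.05 + 0.12 = 0.32.
P(Traffic=gridlock | Weather=snowy) = 0.05/0.32 = 0.15625.

0.15625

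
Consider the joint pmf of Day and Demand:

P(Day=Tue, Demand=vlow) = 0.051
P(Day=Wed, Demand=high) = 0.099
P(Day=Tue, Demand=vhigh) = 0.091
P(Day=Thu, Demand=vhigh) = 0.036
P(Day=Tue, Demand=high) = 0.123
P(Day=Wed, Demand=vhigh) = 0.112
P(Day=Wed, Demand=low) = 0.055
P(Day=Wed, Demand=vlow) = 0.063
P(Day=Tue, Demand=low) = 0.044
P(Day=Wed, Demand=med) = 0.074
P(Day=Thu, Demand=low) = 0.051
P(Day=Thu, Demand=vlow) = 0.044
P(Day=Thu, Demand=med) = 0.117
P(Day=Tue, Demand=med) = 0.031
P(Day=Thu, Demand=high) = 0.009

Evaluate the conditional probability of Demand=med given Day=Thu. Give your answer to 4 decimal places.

P(Day=Thu) = 0.044 + 0.051 + 0.117 + 0.009 + 0.036 = 0.257.
P(Demand=med | Day=Thu) = 0.117/0.257 = 0.4553.

0.4553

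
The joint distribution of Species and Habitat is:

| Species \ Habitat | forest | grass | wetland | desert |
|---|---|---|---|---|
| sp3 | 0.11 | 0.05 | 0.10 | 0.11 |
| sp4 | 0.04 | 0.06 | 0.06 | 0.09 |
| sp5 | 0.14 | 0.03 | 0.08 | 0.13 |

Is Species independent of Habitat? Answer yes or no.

P(Species=sp4) = 0.25 and P(Habitat=forest) = 0.29, so their product is 0.0725, but P(Species=sp4, Habitat=forest) = 0.04. Since these differ, Species and Habitat are not independent.

no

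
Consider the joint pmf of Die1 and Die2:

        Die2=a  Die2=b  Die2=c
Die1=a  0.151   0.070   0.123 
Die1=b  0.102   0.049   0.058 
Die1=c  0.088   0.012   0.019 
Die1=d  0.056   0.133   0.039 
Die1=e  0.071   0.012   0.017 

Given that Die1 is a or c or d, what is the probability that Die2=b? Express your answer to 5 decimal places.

0.31114

P(Die1=a) = 0.151 + 0.070 + 0.123 = 0.344.
P(Die1=c) = 0.088 + 0.012 + 0.019 = 0.119.
P(Die1=d) = 0.056 + 0.133 + 0.039 = 0.228.
P(Die1 ∈ {a, c, d}) = 0.344 + 0.119 + 0.228 = 0.691; P(Die2=b, Die1 ∈ {a, c, d}) = 0.070 + 0.012 + 0.133 = 0.215.
P(Die2=b | Die1 ∈ {a, c, d}) = 0.215/0.691 = 0.31114.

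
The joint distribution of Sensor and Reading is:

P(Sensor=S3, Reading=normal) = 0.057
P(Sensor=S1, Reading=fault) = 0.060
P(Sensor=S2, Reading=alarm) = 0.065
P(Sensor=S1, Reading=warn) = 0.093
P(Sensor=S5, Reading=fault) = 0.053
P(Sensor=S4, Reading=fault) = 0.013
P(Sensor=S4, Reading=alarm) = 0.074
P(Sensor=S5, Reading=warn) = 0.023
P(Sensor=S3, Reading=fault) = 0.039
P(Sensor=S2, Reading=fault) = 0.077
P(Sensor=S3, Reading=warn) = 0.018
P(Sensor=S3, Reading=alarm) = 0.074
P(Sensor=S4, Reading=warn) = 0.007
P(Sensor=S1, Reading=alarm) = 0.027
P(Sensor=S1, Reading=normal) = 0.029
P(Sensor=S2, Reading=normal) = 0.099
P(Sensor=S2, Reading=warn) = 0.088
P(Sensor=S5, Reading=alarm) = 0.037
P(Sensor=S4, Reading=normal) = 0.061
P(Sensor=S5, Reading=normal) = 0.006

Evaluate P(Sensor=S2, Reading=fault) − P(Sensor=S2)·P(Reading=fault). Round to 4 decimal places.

-0.0026

P(Sensor=S2) = 0.099 + 0.088 + 0.065 + 0.077 = 0.329.
P(Reading=fault) = 0.060 + 0.077 + 0.039 + 0.013 + 0.053 = 0.242.
P(Sensor=S2, Reading=fault) − P(Sensor=S2)P(Reading=fault) = 0.077 − 0.329×0.242 = -0.0026.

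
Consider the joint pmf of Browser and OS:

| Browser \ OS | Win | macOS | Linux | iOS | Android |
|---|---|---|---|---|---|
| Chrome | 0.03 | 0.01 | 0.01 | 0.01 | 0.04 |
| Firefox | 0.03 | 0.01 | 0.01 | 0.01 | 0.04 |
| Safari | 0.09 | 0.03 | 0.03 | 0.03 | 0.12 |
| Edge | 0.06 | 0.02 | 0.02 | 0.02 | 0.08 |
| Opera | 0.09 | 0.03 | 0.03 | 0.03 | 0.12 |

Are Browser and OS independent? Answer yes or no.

yes

Every cell satisfies P(Browser,OS) = P(Browser)·P(OS). For instance P(Browser=Opera) = 0.30, P(OS=Win) = 0.30, and 0.30×0.30 = 0.09 matches the joint entry. So Browser and OS are independent.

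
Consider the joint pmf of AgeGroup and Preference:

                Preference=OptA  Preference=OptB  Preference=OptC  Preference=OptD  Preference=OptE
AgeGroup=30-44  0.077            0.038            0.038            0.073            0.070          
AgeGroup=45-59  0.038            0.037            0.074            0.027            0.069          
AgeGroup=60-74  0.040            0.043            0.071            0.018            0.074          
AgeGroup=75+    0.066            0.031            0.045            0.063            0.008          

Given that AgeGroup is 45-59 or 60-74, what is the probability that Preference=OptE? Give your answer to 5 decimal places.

P(AgeGroup=45-59) = 0.038 + 0.037 + 0.074 + 0.027 + 0.069 = 0.245.
P(AgeGroup=60-74) = 0.040 + 0.043 + 0.071 + 0.018 + 0.074 = 0.246.
P(AgeGroup ∈ {45-59, 60-74}) = 0.245 + 0.246 = 0.491; P(Preference=OptE, AgeGroup ∈ {45-59, 60-74}) = 0.069 + 0.074 = 0.143.
P(Preference=OptE | AgeGroup ∈ {45-59, 60-74}) = 0.143/0.491 = 0.29124.

0.29124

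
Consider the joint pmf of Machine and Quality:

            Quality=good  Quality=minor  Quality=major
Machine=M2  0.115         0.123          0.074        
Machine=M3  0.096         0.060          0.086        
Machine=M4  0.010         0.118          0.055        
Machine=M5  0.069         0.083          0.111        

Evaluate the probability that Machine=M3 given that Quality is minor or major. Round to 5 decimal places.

0.20563

P(Quality=minor) = 0.123 + 0.060 + 0.118 + 0.083 = 0.384.
P(Quality=major) = 0.074 + 0.086 + 0.055 + 0.111 = 0.326.
P(Quality ∈ {minor, major}) = 0.384 + 0.326 = 0.710; P(Machine=M3, Quality ∈ {minor, major}) = 0.060 + 0.086 = 0.146.
P(Machine=M3 | Quality ∈ {minor, major}) = 0.146/0.710 = 0.20563.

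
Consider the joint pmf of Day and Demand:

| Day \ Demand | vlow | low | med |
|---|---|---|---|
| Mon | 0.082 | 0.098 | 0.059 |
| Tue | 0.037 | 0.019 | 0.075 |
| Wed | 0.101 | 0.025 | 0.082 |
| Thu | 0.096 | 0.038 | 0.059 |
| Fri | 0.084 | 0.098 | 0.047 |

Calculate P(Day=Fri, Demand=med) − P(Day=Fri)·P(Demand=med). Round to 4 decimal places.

P(Day=Fri) = 0.084 + 0.098 + 0.047 = 0.229.
P(Demand=med) = 0.059 + 0.075 + 0.082 + 0.059 + 0.047 = 0.322.
P(Day=Fri, Demand=med) − P(Day=Fri)P(Demand=med) = 0.047 − 0.229×0.322 = -0.0267.

-0.0267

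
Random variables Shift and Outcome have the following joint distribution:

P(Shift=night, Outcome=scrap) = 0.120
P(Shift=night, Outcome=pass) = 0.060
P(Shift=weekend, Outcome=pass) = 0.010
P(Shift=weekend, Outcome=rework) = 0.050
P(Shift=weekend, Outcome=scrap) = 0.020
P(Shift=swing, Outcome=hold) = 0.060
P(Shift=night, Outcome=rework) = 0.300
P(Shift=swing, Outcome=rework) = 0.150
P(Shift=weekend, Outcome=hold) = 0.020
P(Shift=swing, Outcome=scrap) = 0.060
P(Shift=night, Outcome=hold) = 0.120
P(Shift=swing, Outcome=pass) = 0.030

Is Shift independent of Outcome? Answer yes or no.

Every cell satisfies P(Shift,Outcome) = P(Shift)·P(Outcome). For instance P(Shift=weekend) = 0.100, P(Outcome=rework) = 0.500, and 0.100×0.500 = 0.050 matches the joint entry. So Shift and Outcome are independent.

yes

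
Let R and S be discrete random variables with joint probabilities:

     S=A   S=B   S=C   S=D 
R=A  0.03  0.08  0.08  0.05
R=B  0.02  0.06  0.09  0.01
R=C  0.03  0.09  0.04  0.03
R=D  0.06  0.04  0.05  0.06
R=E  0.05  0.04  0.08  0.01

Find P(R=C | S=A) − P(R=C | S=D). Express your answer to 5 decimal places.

P(S=A) = 0.03 + 0.02 + 0.03 + 0.06 + 0.05 = 0.19; P(R=C | S=A) = 0.03/0.19 = 0.157895.
P(S=D) = 0.05 + 0.01 + 0.03 + 0.06 + 0.01 = 0.16; P(R=C | S=D) = 0.03/0.16 = 0.187500.
Difference = -0.02961.

-0.02961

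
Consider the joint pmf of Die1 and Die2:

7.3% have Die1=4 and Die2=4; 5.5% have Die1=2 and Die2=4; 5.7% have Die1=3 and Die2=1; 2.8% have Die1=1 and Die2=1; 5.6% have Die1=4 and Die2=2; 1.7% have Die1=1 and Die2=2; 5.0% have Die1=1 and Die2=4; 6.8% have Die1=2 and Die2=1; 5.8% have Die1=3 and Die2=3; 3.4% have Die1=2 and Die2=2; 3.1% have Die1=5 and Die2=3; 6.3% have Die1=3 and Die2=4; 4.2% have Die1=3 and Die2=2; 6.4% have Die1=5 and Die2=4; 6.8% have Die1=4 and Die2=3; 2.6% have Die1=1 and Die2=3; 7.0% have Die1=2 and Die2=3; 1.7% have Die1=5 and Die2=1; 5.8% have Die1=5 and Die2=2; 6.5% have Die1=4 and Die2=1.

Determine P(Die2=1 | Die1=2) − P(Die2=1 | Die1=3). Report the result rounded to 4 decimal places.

0.0405

P(Die1=2) = 0.068 + 0.034 + 0.070 + 0.055 = 0.227; P(Die2=1 | Die1=2) = 0.068/0.227 = 0.29956.
P(Die1=3) = 0.057 + 0.042 + 0.058 + 0.063 = 0.220; P(Die2=1 | Die1=3) = 0.057/0.220 = 0.25909.
Difference = 0.0405.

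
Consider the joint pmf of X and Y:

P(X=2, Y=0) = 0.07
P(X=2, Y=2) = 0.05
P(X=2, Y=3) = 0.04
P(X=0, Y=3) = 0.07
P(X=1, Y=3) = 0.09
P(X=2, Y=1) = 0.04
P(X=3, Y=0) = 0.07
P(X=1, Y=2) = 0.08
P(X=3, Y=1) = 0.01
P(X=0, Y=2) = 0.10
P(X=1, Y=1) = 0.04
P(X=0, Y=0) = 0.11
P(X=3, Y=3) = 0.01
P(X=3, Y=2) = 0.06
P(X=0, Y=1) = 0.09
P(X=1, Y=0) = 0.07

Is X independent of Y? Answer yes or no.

P(X=1) = 0.28 and P(Y=3) = 0.21, so their product is 0.0588, but P(X=1, Y=3) = 0.09. Since these differ, X and Y are not independent.

no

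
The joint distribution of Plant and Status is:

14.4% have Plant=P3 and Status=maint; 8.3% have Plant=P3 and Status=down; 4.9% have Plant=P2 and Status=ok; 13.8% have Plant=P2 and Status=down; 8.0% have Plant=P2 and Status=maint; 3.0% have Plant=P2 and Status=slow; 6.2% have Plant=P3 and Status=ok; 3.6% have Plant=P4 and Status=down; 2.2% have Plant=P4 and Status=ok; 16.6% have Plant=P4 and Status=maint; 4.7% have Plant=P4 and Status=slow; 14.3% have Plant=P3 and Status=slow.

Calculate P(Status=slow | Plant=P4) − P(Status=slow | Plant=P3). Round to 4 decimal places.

P(Plant=P4) = 0.022 + 0.047 + 0.036 + 0.166 = 0.271; P(Status=slow | Plant=P4) = 0.047/0.271 = 0.17343.
P(Plant=P3) = 0.062 + 0.143 + 0.083 + 0.144 = 0.432; P(Status=slow | Plant=P3) = 0.143/0.432 = 0.33102.
Difference = -0.1576.

-0.1576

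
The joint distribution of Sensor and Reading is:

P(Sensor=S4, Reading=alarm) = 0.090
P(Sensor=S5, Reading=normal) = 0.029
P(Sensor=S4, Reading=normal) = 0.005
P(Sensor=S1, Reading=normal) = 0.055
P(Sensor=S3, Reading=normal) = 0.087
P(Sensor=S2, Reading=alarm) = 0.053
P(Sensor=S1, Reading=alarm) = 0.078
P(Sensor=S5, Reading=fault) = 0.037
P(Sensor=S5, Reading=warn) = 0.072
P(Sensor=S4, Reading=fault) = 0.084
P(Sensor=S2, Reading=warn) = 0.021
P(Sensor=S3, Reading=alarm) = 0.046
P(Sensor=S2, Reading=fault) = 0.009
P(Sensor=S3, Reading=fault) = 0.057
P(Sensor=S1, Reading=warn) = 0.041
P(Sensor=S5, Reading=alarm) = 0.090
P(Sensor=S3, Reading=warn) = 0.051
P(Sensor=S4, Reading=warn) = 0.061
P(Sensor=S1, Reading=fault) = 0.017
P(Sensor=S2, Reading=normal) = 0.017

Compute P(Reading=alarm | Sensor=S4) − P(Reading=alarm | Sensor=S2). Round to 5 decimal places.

P(Sensor=S4) = 0.005 + 0.061 + 0.090 + 0.084 = 0.240; P(Reading=alarm | Sensor=S4) = 0.090/0.240 = 0.375000.
P(Sensor=S2) = 0.017 + 0.021 + 0.053 + 0.009 = 0.100; P(Reading=alarm | Sensor=S2) = 0.053/0.100 = 0.530000.
Difference = -0.15500.

-0.15500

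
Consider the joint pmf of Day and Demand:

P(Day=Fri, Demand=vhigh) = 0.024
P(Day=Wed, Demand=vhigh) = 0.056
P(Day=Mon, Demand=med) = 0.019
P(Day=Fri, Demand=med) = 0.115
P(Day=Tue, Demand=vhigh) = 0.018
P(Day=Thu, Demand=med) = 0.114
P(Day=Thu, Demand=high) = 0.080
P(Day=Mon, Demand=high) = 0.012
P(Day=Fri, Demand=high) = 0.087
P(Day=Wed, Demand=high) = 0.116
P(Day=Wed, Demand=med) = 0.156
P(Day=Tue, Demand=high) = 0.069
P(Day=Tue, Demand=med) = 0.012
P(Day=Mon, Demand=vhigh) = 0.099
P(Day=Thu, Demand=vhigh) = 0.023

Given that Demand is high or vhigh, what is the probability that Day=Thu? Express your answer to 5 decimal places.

P(Demand=high) = 0.012 + 0.069 + 0.116 + 0.080 + 0.087 = 0.364.
P(Demand=vhigh) = 0.099 + 0.018 + 0.056 + 0.023 + 0.024 = 0.220.
P(Demand ∈ {high, vhigh}) = 0.364 + 0.220 = 0.584; P(Day=Thu, Demand ∈ {high, vhigh}) = 0.080 + 0.023 = 0.103.
P(Day=Thu | Demand ∈ {high, vhigh}) = 0.103/0.584 = 0.17637.

0.17637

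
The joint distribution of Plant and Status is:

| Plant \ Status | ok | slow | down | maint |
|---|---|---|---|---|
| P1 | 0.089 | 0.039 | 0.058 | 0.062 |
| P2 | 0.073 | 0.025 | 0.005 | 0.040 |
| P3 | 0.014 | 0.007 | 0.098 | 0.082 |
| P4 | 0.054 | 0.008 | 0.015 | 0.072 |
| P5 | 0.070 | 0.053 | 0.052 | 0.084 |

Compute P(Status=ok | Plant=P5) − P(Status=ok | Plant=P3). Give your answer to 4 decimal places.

0.2006

P(Plant=P5) = 0.070 + 0.053 + 0.052 + 0.084 = 0.259; P(Status=ok | Plant=P5) = 0.070/0.259 = 0.27027.
P(Plant=P3) = 0.014 + 0.007 + 0.098 + 0.082 = 0.201; P(Status=ok | Plant=P3) = 0.014/0.201 = 0.06965.
Difference = 0.2006.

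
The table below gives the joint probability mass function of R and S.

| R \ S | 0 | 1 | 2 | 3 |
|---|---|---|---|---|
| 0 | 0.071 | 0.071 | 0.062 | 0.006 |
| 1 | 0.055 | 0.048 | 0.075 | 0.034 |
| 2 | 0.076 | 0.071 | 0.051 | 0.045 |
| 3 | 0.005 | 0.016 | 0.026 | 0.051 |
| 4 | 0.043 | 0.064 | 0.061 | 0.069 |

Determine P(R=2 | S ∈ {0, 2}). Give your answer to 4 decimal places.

P(S=0) = 0.071 + 0.055 + 0.076 + 0.005 + 0.043 = 0.250.
P(S=2) = 0.062 + 0.075 + 0.051 + 0.026 + 0.061 = 0.275.
P(S ∈ {0, 2}) = 0.250 + 0.275 = 0.525; P(R=2, S ∈ {0, 2}) = 0.076 + 0.051 = 0.127.
P(R=2 | S ∈ {0, 2}) = 0.127/0.525 = 0.2419.

0.2419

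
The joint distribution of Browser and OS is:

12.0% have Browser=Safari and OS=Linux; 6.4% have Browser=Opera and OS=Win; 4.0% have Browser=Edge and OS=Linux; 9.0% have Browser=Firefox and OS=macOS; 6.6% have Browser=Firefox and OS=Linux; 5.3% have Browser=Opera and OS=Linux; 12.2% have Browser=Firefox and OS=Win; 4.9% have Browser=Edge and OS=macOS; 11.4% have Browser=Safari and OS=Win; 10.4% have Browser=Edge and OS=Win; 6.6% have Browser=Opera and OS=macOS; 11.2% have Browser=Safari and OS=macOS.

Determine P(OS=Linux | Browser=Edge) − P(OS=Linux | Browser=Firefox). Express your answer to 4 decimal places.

-0.0302

P(Browser=Edge) = 0.104 + 0.049 + 0.040 = 0.193; P(OS=Linux | Browser=Edge) = 0.040/0.193 = 0.20725.
P(Browser=Firefox) = 0.122 + 0.090 + 0.066 = 0.278; P(OS=Linux | Browser=Firefox) = 0.066/0.278 = 0.23741.
Difference = -0.0302.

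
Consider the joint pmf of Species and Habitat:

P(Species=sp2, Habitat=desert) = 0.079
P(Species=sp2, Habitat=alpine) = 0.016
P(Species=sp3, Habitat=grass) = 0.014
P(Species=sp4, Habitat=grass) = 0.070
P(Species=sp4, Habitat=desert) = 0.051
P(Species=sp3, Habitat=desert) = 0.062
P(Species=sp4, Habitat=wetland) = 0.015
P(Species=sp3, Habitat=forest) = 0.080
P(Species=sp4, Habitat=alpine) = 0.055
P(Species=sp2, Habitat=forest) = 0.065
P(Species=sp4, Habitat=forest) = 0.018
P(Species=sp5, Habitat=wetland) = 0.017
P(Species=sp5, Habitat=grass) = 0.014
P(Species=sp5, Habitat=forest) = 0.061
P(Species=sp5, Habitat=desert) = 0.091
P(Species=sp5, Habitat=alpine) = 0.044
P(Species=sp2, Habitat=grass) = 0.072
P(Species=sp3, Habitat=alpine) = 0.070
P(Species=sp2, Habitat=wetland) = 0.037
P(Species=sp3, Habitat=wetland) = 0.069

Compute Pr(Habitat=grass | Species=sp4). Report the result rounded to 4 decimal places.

P(Species=sp4) = 0.018 + 0.070 + 0.015 + 0.051 + 0.055 = 0.209.
P(Habitat=grass | Species=sp4) = 0.070/0.209 = 0.3349.

0.3349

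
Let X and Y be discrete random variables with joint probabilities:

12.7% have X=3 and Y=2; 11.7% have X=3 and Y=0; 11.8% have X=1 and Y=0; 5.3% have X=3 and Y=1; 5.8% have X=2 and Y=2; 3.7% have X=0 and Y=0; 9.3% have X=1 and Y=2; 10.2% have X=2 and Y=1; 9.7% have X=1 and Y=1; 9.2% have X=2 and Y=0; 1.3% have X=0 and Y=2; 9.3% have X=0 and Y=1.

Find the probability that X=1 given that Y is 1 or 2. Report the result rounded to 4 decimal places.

0.2987

P(Y=1) = 0.093 + 0.097 + 0.102 + 0.053 = 0.345.
P(Y=2) = 0.013 + 0.093 + 0.058 + 0.127 = 0.291.
P(Y ∈ {1, 2}) = 0.345 + 0.291 = 0.636; P(X=1, Y ∈ {1, 2}) = 0.097 + 0.093 = 0.190.
P(X=1 | Y ∈ {1, 2}) = 0.190/0.636 = 0.2987.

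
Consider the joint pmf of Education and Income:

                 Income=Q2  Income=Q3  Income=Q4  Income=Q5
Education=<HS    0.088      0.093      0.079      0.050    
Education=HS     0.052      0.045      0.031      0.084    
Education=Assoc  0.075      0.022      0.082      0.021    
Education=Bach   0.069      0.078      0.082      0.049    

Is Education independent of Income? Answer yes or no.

no

P(Education=HS) = 0.212 and P(Income=Q5) = 0.204, so their product is 0.04325, but P(Education=HS, Income=Q5) = 0.084. Since these differ, Education and Income are not independent.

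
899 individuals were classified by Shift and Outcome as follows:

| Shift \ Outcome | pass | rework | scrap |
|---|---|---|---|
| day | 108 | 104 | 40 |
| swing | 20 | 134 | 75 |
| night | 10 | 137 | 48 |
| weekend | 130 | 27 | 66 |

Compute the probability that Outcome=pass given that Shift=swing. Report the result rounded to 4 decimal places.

0.0873

Total with Shift=swing: 20 + 134 + 75 = 229.
P(Outcome=pass | Shift=swing) = 20/229 = 0.0873.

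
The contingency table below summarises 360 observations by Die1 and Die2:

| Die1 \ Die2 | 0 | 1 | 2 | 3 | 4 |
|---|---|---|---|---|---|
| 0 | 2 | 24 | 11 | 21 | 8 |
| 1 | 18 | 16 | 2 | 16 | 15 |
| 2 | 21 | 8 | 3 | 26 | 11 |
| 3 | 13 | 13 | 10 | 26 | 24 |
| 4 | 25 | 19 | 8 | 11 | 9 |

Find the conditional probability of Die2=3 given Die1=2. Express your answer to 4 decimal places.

0.3768

Total with Die1=2: 21 + 8 + 3 + 26 + 11 = 69.
P(Die2=3 | Die1=2) = 26/69 = 0.3768.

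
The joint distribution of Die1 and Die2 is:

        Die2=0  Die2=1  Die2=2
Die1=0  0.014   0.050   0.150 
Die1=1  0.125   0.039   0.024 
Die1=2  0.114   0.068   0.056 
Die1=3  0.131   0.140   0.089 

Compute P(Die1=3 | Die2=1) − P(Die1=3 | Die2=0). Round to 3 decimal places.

P(Die2=1) = 0.050 + 0.039 + 0.068 + 0.140 = 0.297; P(Die1=3 | Die2=1) = 0.140/0.297 = 0.4714.
P(Die2=0) = 0.014 + 0.125 + 0.114 + 0.131 = 0.384; P(Die1=3 | Die2=0) = 0.131/0.384 = 0.3411.
Difference = 0.130.

0.130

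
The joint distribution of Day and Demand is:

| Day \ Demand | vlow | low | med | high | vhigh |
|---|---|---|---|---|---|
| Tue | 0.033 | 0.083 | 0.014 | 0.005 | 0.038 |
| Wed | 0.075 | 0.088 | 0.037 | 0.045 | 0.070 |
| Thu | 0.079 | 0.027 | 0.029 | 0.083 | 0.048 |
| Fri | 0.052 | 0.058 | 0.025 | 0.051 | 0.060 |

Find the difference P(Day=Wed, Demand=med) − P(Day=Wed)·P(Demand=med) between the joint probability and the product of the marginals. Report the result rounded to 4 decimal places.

0.0039

P(Day=Wed) = 0.075 + 0.088 + 0.037 + 0.045 + 0.070 = 0.315.
P(Demand=med) = 0.014 + 0.037 + 0.029 + 0.025 = 0.105.
P(Day=Wed, Demand=med) − P(Day=Wed)P(Demand=med) = 0.037 − 0.315×0.105 = 0.0039.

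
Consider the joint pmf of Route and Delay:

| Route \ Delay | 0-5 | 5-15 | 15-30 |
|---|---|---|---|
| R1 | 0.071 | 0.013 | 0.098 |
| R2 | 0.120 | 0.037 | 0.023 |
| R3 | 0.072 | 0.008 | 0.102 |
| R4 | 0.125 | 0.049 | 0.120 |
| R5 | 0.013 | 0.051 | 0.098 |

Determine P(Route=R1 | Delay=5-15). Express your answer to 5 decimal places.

0.08228

P(Delay=5-15) = 0.013 + 0.037 + 0.008 + 0.049 + 0.051 = 0.158.
P(Route=R1 | Delay=5-15) = 0.013/0.158 = 0.08228.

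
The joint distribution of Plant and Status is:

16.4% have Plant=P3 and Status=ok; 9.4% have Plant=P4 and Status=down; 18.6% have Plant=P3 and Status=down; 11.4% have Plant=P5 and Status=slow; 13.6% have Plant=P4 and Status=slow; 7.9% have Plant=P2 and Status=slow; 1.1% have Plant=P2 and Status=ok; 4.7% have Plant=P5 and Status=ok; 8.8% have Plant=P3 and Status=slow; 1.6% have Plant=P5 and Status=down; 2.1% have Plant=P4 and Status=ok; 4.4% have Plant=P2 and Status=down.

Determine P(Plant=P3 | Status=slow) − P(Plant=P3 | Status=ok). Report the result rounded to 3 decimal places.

P(Status=slow) = 0.079 + 0.088 + 0.136 + 0.114 = 0.417; P(Plant=P3 | Status=slow) = 0.088/0.417 = 0.2110.
P(Status=ok) = 0.011 + 0.164 + 0.021 + 0.047 = 0.243; P(Plant=P3 | Status=ok) = 0.164/0.243 = 0.6749.
Difference = -0.464.

-0.464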